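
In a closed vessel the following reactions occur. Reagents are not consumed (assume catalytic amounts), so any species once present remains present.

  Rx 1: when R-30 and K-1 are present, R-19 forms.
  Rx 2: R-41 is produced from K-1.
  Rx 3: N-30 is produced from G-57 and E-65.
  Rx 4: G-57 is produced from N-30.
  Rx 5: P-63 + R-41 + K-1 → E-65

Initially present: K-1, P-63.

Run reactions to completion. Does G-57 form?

G-57 would need N-30 (Rx 4), but N-30 never forms.

No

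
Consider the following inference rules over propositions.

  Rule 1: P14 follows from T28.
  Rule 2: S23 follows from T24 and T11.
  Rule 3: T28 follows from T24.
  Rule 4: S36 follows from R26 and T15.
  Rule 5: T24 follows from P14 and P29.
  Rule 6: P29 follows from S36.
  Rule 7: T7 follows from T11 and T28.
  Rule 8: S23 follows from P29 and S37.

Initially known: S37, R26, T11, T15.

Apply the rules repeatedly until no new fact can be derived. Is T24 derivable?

No

T24 would need P14 and P29 (Rule 5), but P14 is never established.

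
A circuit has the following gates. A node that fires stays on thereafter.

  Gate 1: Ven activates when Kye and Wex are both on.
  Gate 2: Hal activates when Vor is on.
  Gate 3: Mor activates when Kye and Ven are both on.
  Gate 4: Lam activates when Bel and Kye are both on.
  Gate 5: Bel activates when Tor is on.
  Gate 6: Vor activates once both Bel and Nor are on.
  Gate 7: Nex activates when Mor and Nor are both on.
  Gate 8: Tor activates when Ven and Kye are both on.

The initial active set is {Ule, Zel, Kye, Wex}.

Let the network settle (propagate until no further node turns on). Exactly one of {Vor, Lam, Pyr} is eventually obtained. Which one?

Kye and Wex are on, so Ven activates (Gate 1).
Gate 8: Ven and Kye on → Tor on.
Gate 5: Tor on → Bel on.
Bel and Kye are on, so Lam activates (Gate 4).
No rule produces Pyr, and it is not given. Vor would need Bel and Nor (Gate 6), but Nor never turns on.

Lam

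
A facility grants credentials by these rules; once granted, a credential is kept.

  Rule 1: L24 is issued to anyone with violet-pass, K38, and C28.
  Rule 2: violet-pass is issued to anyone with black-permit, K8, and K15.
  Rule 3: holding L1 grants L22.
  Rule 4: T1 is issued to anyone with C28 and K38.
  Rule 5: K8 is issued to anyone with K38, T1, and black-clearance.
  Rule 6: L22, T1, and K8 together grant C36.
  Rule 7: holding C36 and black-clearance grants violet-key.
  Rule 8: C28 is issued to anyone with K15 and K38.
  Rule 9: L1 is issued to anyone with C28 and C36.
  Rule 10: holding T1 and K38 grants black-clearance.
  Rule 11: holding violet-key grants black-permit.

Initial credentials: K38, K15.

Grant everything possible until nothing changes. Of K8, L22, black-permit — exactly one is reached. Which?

K8

Holding K15 and K38 grants C28 (Rule 8).
Holding C28 and K38 grants T1 (Rule 4).
Holding T1 and K38 grants black-clearance (Rule 10).
Holding K38, T1, and black-clearance grants K8 (Rule 5).
L22 would need L1 (Rule 3), but L1 is never granted. black-permit would need violet-key (Rule 11), but violet-key is never granted.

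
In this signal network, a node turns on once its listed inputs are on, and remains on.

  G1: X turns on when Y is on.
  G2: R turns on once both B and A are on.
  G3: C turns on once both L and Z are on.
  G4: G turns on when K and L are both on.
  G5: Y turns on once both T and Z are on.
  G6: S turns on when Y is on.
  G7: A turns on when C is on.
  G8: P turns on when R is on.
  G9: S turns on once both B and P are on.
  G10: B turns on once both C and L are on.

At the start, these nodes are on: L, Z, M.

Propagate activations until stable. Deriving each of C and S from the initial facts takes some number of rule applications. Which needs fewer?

C

C: L and Z are on, so C turns on (G3). [1 rule application]
S: L and Z are on, so C turns on (G3). C is on, so A turns on (G7). G10: C and L on → B on. B and A are on, so R turns on (G2). G8: R on → P on. G9: B and P on → S on. [6 rule applications]
C needs fewer.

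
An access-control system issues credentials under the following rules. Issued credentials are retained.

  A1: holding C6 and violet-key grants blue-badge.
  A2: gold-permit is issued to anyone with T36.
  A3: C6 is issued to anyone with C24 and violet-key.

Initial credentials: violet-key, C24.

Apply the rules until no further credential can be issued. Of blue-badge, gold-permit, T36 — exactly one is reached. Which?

Holding C24 and violet-key grants C6 (A3).
Holding C6 and violet-key grants blue-badge (A1).
gold-permit would need T36 (A2), but T36 is never granted. No rule produces T36, and it is not given.

blue-badge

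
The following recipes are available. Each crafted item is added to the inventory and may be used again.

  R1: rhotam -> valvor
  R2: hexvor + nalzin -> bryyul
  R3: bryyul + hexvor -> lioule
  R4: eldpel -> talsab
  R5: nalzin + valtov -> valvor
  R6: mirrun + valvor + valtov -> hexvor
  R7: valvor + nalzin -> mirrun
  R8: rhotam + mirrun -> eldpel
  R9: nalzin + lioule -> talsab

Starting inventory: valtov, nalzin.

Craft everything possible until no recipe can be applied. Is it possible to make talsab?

nalzin + valtov -> valvor (R5).
valvor + nalzin -> mirrun (R7).
mirrun + valvor + valtov -> hexvor (R6).
hexvor + nalzin -> bryyul (R2).
Using R3, bryyul and hexvor make lioule.
nalzin + lioule -> talsab (R9).

Yes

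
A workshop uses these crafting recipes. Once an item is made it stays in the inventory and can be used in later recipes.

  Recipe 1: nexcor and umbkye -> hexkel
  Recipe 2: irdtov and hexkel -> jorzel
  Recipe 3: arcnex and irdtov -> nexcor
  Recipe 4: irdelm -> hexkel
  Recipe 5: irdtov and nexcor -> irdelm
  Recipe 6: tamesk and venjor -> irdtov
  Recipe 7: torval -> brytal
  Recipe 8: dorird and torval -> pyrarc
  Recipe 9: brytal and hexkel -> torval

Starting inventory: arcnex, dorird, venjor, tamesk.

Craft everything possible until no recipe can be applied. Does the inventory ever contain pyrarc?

pyrarc would need dorird and torval (Recipe 8), but torval is never obtained.

No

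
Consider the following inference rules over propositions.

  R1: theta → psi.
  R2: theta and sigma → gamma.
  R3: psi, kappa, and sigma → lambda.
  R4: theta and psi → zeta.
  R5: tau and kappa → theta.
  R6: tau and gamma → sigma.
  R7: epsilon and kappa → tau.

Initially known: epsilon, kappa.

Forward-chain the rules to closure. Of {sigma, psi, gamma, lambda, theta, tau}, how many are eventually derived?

3

From epsilon and kappa, R7 gives tau.
tau and kappa hold, so theta follows (R5).
From theta, R1 gives psi.
sigma would need tau and gamma (R6), but gamma is never established.
psi: reached.
gamma would need theta and sigma (R2), but sigma is never established.
lambda would need psi, kappa, and sigma (R3), but sigma is never established.
theta: reached.
tau: reached.
Reached: psi, theta, and tau — 3 of the 6.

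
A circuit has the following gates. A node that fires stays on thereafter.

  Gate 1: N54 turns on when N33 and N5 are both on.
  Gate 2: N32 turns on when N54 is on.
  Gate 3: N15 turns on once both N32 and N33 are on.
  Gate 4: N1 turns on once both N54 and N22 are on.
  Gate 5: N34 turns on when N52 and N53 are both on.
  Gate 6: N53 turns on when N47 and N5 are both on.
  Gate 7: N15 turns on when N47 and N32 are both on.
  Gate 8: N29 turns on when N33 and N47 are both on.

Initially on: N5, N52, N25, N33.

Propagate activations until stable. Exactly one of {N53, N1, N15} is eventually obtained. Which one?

N15

Gate 1: N33 and N5 on → N54 on.
N54 is on, so N32 turns on (Gate 2).
Gate 3: N32 and N33 on → N15 on.
N1 would need N54 and N22 (Gate 4), but N22 never turns on. N53 would need N47 and N5 (Gate 6), but N47 never turns on.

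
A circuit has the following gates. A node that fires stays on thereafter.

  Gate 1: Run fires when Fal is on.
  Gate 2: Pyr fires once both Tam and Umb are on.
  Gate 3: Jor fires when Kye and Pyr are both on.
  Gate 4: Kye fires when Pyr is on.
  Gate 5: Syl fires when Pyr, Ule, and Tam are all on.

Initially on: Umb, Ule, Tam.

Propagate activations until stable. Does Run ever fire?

Run would need Fal (Gate 1), but Fal never turns on.

No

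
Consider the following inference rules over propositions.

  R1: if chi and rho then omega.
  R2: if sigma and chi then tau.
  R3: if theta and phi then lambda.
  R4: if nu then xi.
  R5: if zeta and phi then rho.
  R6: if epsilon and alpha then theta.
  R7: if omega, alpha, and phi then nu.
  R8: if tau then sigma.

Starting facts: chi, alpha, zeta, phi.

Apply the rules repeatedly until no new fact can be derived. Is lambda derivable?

lambda would need theta and phi (R3), but theta is never established.

No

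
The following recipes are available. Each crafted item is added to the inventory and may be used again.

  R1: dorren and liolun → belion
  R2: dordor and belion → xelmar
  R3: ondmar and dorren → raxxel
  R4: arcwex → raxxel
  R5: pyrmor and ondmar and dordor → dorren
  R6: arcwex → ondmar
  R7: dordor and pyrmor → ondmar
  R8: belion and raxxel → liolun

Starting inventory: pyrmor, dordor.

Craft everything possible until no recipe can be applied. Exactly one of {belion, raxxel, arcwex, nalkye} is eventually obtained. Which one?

raxxel

dordor and pyrmor → ondmar (R7).
Using R5, pyrmor, ondmar, and dordor make dorren.
Using R3, ondmar and dorren make raxxel.
belion would need dorren and liolun (R1), but liolun is never obtained. No rule produces nalkye, and it is not given. No rule produces arcwex, and it is not given.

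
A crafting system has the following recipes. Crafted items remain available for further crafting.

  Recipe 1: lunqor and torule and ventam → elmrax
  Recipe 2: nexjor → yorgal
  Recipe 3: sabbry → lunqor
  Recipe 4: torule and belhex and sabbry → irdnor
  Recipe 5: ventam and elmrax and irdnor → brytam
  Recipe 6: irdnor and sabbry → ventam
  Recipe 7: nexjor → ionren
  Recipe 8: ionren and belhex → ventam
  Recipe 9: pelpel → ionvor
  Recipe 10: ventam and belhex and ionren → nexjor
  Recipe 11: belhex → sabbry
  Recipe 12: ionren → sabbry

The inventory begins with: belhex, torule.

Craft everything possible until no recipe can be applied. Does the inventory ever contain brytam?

Yes

Using Recipe 11, belhex makes sabbry.
torule and belhex and sabbry → irdnor (Recipe 4).
sabbry → lunqor (Recipe 3).
Using Recipe 6, irdnor and sabbry make ventam.
Using Recipe 1, lunqor, torule, and ventam make elmrax.
ventam and elmrax and irdnor → brytam (Recipe 5).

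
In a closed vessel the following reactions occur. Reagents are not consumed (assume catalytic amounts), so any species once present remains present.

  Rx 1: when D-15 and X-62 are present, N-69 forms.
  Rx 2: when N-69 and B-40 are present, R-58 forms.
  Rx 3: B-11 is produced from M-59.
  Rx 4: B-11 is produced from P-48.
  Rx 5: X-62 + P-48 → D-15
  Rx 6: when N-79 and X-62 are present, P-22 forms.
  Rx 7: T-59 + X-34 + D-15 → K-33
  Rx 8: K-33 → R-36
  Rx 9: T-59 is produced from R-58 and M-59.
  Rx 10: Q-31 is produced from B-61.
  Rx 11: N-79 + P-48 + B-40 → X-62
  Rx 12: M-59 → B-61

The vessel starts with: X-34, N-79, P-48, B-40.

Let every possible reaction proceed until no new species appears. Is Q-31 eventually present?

No

Q-31 would need B-61 (Rx 10), but B-61 never forms.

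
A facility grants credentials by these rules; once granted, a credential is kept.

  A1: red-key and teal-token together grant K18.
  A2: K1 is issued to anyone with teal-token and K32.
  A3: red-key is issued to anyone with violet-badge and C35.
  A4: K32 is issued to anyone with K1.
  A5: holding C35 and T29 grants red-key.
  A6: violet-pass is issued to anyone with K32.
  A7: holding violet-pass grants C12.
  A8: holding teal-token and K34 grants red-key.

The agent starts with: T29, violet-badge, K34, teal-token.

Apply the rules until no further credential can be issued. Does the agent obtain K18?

Yes

Holding teal-token and K34 grants red-key (A8).
Holding red-key and teal-token grants K18 (A1).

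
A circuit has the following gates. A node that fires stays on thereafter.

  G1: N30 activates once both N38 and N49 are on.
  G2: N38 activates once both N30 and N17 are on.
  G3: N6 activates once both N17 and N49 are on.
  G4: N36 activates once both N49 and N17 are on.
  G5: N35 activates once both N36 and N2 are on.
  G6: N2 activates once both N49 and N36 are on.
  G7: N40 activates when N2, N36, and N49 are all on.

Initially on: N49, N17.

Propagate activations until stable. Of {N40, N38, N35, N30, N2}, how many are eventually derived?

3

N49 and N17 are on, so N36 activates (G4).
N49 and N36 are on, so N2 activates (G6).
N2, N36, and N49 are on, so N40 activates (G7).
G5: N36 and N2 on → N35 on.
N40: reached.
N38 would need N30 and N17 (G2), but N30 never turns on.
N35: reached.
N30 would need N38 and N49 (G1), but N38 never turns on.
N2: reached.
Reached: N40, N35, and N2 — 3 of the 5.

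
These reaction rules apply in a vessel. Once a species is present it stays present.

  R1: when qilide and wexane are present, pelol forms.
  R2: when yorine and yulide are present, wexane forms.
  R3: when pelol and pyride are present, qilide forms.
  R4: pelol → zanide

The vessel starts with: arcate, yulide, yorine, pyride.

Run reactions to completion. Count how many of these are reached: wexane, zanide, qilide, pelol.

yorine and yulide present → wexane forms (R2).
wexane: reached.
zanide would need pelol (R4), but pelol never forms.
qilide would need pelol and pyride (R3), but pelol never forms.
pelol would need qilide and wexane (R1), but qilide never forms.
Reached: wexane — 1 of the 4.

1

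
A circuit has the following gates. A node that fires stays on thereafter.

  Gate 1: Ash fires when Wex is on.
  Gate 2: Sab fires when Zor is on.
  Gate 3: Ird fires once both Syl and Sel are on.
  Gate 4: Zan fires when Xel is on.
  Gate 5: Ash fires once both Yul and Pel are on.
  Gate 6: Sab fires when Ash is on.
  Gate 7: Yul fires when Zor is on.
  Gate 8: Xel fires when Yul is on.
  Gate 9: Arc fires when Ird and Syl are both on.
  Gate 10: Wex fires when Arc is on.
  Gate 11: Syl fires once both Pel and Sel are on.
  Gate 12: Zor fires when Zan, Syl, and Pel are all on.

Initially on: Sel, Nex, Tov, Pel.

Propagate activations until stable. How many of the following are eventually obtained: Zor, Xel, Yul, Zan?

0

Zor would need Zan, Syl, and Pel (Gate 12), but Zan never turns on.
Xel would need Yul (Gate 8), but Yul never turns on.
Yul would need Zor (Gate 7), but Zor never turns on.
Zan would need Xel (Gate 4), but Xel never turns on.
None of the 4 are reached.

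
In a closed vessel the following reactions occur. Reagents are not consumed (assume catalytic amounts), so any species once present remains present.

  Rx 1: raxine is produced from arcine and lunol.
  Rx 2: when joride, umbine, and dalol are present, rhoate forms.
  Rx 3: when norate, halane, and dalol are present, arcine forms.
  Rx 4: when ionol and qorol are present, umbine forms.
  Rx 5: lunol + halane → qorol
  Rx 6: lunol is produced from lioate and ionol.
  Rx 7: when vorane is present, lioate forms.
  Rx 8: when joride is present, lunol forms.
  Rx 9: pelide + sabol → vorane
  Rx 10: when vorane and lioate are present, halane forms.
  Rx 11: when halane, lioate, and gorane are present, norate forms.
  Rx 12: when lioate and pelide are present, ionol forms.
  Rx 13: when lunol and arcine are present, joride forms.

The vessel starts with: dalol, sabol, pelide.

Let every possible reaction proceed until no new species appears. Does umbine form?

pelide and sabol present → vorane forms (Rx 9).
vorane present → lioate forms (Rx 7).
lioate and pelide present → ionol forms (Rx 12).
vorane and lioate present → halane forms (Rx 10).
lioate and ionol present → lunol forms (Rx 6).
lunol and halane present → qorol forms (Rx 5).
ionol and qorol present → umbine forms (Rx 4).

Yes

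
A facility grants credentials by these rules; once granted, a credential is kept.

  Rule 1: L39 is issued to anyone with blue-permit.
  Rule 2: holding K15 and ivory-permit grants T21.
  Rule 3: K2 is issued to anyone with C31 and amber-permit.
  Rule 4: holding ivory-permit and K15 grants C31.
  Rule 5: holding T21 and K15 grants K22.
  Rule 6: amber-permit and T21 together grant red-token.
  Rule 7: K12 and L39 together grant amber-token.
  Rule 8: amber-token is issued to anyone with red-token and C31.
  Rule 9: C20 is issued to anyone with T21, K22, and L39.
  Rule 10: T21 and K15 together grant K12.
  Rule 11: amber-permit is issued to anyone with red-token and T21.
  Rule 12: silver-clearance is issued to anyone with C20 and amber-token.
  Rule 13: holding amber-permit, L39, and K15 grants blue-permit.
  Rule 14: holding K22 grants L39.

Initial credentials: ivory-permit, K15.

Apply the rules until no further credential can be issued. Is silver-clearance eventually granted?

Holding K15 and ivory-permit grants T21 (Rule 2).
Holding T21 and K15 grants K12 (Rule 10).
Holding T21 and K15 grants K22 (Rule 5).
Holding K22 grants L39 (Rule 14).
Holding T21, K22, and L39 grants C20 (Rule 9).
Holding K12 and L39 grants amber-token (Rule 7).
Holding C20 and amber-token grants silver-clearance (Rule 12).

Yes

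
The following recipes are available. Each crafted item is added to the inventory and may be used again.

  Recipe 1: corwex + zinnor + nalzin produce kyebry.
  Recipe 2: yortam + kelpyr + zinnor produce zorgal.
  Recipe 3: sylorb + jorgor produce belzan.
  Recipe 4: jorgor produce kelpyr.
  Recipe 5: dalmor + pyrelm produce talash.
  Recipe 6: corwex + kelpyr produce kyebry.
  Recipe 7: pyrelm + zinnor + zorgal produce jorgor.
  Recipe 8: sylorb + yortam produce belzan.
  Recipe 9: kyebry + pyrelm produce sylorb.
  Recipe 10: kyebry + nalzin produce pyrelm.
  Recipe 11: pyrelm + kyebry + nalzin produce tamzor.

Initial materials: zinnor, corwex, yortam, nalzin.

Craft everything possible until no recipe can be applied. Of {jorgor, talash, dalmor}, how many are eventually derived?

0

jorgor would need pyrelm, zinnor, and zorgal (Recipe 7), but zorgal is never obtained.
talash would need dalmor and pyrelm (Recipe 5), but dalmor is never obtained.
No rule produces dalmor, and it is not given.
None of the 3 are reached.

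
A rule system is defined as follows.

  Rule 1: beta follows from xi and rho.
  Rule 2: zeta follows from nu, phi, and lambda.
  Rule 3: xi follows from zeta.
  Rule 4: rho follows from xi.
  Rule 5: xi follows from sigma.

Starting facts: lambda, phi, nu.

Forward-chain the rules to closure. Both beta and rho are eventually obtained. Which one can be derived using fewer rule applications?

rho

rho: nu, phi, and lambda hold, so zeta follows (Rule 2). From zeta, Rule 3 gives xi. xi holds, so rho follows (Rule 4). [3 rule applications]
beta: From nu, phi, and lambda, Rule 2 gives zeta. zeta holds, so xi follows (Rule 3). xi holds, so rho follows (Rule 4). xi and rho hold, so beta follows (Rule 1). [4 rule applications]
rho needs fewer.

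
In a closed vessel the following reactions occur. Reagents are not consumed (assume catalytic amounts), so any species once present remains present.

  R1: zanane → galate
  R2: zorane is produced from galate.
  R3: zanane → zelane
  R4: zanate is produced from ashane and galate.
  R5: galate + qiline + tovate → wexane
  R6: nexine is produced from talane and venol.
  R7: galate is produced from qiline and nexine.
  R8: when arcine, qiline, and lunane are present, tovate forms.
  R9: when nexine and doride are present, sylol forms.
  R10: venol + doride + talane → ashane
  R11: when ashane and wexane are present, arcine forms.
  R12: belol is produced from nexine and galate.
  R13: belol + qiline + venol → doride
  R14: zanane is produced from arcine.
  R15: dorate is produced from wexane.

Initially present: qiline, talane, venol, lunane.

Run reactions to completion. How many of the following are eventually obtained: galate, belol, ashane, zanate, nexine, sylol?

talane and venol present → nexine forms (R6).
qiline and nexine present → galate forms (R7).
nexine and galate present → belol forms (R12).
belol, qiline, and venol present → doride forms (R13).
venol, doride, and talane present → ashane forms (R10).
nexine and doride present → sylol forms (R9).
ashane and galate present → zanate forms (R4).
galate: reached.
belol: reached.
ashane: reached.
zanate: reached.
nexine: reached.
sylol: reached.
All 6 are reached.

6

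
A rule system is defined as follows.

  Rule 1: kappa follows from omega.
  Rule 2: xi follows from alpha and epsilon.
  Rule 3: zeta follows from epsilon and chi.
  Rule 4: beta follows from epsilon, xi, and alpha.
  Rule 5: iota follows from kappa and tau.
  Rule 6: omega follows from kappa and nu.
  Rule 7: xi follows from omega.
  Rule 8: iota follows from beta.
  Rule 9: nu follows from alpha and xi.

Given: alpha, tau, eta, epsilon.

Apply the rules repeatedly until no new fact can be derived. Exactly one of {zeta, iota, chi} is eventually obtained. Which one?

alpha and epsilon hold, so xi follows (Rule 2).
epsilon, xi, and alpha hold, so beta follows (Rule 4).
beta holds, so iota follows (Rule 8).
No rule produces chi, and it is not given. zeta would need epsilon and chi (Rule 3), but chi is never established.

iota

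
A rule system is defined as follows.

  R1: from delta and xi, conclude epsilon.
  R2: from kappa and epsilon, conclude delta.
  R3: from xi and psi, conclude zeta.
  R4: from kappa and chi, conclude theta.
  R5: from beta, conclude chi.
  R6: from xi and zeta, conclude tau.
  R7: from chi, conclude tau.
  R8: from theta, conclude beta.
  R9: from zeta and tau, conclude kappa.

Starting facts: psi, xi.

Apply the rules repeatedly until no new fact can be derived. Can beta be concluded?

No

beta would need theta (R8), but theta is never established.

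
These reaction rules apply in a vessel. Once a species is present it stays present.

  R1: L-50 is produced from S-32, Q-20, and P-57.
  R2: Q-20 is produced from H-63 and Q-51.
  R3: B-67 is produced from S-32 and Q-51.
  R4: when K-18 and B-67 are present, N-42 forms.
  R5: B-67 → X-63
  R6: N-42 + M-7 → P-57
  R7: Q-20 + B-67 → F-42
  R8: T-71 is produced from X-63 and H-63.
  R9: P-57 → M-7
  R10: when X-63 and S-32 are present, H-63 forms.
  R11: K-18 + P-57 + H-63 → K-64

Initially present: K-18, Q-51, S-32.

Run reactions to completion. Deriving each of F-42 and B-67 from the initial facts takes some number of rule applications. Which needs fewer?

B-67

B-67: S-32 and Q-51 present → B-67 forms (R3). [1 rule application]
F-42: S-32 and Q-51 present → B-67 forms (R3). B-67 present → X-63 forms (R5). X-63 and S-32 present → H-63 forms (R10). H-63 and Q-51 present → Q-20 forms (R2). Q-20 and B-67 present → F-42 forms (R7). [5 rule applications]
B-67 needs fewer.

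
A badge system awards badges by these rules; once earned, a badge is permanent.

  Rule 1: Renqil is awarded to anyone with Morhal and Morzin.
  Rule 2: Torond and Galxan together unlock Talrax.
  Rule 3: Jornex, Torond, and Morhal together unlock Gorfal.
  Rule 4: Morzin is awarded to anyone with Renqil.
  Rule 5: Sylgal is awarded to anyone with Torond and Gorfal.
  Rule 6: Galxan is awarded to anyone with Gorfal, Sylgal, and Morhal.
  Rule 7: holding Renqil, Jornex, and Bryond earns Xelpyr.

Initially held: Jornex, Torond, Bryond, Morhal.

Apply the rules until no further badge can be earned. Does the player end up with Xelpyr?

No

Xelpyr would need Renqil, Jornex, and Bryond (Rule 7), but Renqil is never earned.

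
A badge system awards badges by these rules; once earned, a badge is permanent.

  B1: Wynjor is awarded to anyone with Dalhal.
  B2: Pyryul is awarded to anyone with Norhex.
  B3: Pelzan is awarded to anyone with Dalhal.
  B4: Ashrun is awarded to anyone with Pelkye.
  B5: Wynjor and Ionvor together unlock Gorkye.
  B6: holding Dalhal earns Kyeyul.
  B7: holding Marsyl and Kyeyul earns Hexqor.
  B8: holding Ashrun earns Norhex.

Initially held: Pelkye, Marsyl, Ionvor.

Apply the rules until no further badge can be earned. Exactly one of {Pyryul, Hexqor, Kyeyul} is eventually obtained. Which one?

Pyryul

With Pelkye, Ashrun is earned (B4).
With Ashrun, Norhex is earned (B8).
With Norhex, Pyryul is earned (B2).
Hexqor would need Marsyl and Kyeyul (B7), but Kyeyul is never earned. Kyeyul would need Dalhal (B6), but Dalhal is never earned.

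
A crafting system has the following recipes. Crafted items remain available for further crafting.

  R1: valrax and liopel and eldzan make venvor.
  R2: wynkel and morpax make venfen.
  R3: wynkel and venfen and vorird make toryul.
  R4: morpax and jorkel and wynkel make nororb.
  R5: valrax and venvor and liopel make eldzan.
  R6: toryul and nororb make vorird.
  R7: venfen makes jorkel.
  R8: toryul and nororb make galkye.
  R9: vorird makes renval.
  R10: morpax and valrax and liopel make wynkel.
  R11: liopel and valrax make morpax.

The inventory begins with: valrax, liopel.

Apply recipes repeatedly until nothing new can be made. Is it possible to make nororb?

liopel and valrax → morpax (R11).
morpax and valrax and liopel → wynkel (R10).
Using R2, wynkel and morpax make venfen.
venfen → jorkel (R7).
morpax and jorkel and wynkel → nororb (R4).

Yes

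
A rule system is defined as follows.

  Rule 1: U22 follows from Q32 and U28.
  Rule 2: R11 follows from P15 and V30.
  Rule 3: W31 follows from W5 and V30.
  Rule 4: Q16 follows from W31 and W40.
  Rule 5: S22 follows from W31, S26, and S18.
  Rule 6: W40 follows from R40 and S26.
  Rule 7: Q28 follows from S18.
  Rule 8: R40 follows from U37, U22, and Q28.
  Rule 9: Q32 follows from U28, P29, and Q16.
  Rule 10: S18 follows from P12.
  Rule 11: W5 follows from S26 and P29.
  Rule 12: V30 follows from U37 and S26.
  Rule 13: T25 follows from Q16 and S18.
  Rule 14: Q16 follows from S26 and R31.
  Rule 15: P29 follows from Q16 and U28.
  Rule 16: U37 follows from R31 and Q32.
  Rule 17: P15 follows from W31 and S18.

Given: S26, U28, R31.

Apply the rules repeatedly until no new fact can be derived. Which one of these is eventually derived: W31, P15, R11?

W31

S26 and R31 hold, so Q16 follows (Rule 14).
Q16 and U28 hold, so P29 follows (Rule 15).
From S26 and P29, Rule 11 gives W5.
U28, P29, and Q16 hold, so Q32 follows (Rule 9).
From R31 and Q32, Rule 16 gives U37.
From U37 and S26, Rule 12 gives V30.
W5 and V30 hold, so W31 follows (Rule 3).
P15 would need W31 and S18 (Rule 17), but S18 is never established. R11 would need P15 and V30 (Rule 2), but P15 is never established.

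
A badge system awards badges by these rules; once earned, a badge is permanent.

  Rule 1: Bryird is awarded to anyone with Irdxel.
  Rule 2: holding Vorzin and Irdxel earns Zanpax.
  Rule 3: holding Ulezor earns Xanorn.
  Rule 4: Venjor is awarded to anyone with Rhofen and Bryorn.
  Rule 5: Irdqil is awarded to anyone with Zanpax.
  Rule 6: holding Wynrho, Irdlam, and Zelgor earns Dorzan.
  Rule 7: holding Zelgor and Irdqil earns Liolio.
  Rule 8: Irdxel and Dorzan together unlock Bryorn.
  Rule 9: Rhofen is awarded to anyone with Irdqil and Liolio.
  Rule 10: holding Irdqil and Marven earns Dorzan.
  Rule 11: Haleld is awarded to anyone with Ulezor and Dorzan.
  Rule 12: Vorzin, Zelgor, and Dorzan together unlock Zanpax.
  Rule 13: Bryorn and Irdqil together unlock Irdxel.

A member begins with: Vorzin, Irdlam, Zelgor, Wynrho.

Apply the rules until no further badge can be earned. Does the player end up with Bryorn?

Bryorn would need Irdxel and Dorzan (Rule 8), but Irdxel is never earned.

No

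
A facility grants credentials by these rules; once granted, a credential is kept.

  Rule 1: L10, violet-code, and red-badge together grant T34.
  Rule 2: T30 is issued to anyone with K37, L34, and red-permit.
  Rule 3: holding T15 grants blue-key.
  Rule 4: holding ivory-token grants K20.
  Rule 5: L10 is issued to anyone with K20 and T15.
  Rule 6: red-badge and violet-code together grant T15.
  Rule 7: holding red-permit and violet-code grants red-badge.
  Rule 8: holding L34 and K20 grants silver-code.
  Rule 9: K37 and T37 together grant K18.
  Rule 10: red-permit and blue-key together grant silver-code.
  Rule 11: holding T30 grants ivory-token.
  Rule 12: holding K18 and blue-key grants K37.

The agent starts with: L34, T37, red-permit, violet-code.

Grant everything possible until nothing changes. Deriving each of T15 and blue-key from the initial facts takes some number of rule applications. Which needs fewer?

T15: Holding red-permit and violet-code grants red-badge (Rule 7). Holding red-badge and violet-code grants T15 (Rule 6). [2 rule applications]
blue-key: Holding red-permit and violet-code grants red-badge (Rule 7). Holding red-badge and violet-code grants T15 (Rule 6). Holding T15 grants blue-key (Rule 3). [3 rule applications]
T15 needs fewer.

T15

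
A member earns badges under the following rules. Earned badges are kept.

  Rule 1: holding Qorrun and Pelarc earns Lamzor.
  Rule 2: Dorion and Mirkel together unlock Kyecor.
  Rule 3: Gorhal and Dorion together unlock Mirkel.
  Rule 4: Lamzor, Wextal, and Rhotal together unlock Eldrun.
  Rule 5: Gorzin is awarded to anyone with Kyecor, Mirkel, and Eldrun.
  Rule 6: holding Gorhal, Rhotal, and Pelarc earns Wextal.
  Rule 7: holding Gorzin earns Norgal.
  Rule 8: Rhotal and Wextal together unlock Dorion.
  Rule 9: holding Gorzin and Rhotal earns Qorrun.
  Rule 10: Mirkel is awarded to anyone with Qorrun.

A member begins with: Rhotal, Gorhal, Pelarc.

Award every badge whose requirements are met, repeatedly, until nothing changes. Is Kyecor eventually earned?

With Gorhal, Rhotal, and Pelarc, Wextal is earned (Rule 6).
With Rhotal and Wextal, Dorion is earned (Rule 8).
With Gorhal and Dorion, Mirkel is earned (Rule 3).
With Dorion and Mirkel, Kyecor is earned (Rule 2).

Yes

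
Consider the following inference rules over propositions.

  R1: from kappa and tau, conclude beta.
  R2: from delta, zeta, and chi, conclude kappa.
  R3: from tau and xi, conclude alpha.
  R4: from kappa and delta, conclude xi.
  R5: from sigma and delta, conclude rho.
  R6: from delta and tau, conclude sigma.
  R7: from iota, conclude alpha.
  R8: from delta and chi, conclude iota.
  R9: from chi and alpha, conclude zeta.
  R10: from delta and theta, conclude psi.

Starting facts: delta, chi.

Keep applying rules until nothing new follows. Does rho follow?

rho would need sigma and delta (R5), but sigma is never established.

No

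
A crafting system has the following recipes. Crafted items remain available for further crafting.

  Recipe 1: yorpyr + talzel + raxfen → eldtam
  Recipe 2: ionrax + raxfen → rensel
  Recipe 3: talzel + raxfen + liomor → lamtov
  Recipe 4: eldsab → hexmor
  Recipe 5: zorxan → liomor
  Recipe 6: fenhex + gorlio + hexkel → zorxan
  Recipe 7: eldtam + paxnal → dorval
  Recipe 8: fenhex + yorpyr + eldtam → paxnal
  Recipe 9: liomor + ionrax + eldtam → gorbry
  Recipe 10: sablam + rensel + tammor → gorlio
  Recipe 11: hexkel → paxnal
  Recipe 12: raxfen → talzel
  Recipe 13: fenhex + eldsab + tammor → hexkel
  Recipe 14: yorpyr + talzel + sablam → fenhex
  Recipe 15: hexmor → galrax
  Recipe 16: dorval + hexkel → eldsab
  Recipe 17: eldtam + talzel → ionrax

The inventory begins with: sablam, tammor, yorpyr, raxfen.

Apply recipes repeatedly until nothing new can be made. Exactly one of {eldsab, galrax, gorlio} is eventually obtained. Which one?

gorlio

Using Recipe 12, raxfen makes talzel.
Using Recipe 1, yorpyr, talzel, and raxfen make eldtam.
eldtam + talzel → ionrax (Recipe 17).
Using Recipe 2, ionrax and raxfen make rensel.
sablam + rensel + tammor → gorlio (Recipe 10).
galrax would need hexmor (Recipe 15), but hexmor is never obtained. eldsab would need dorval and hexkel (Recipe 16), but hexkel is never obtained.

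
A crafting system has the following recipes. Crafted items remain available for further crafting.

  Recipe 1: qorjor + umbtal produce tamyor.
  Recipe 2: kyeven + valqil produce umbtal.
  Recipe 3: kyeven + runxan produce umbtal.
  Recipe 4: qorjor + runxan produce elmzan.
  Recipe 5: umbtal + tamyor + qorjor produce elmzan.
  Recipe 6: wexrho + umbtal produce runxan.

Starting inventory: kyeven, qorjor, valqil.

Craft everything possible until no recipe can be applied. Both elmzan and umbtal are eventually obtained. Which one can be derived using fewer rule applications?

umbtal: Using Recipe 2, kyeven and valqil make umbtal. [1 rule application]
elmzan: kyeven + valqil → umbtal (Recipe 2). qorjor + umbtal → tamyor (Recipe 1). Using Recipe 5, umbtal, tamyor, and qorjor make elmzan. [3 rule applications]
umbtal needs fewer.

umbtal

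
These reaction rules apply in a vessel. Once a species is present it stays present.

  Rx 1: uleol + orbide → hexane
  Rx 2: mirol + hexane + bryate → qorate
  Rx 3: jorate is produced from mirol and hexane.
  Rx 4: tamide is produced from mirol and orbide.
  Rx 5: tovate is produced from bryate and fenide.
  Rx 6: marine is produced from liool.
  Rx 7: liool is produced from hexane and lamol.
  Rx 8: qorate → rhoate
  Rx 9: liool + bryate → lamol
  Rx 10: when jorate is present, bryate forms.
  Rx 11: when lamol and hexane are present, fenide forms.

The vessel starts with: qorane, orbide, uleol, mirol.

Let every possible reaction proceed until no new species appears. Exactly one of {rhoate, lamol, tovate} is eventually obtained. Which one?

uleol and orbide present → hexane forms (Rx 1).
mirol and hexane present → jorate forms (Rx 3).
jorate present → bryate forms (Rx 10).
mirol, hexane, and bryate present → qorate forms (Rx 2).
qorate present → rhoate forms (Rx 8).
lamol would need liool and bryate (Rx 9), but liool never forms. tovate would need bryate and fenide (Rx 5), but fenide never forms.

rhoate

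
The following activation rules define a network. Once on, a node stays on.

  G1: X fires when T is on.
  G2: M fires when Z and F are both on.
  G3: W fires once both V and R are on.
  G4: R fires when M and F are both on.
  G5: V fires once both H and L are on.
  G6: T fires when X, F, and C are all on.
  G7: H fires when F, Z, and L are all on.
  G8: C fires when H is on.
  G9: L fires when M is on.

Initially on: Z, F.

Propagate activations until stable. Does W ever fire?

Yes

G2: Z and F on → M on.
G4: M and F on → R on.
G9: M on → L on.
F, Z, and L are on, so H fires (G7).
H and L are on, so V fires (G5).
G3: V and R on → W on.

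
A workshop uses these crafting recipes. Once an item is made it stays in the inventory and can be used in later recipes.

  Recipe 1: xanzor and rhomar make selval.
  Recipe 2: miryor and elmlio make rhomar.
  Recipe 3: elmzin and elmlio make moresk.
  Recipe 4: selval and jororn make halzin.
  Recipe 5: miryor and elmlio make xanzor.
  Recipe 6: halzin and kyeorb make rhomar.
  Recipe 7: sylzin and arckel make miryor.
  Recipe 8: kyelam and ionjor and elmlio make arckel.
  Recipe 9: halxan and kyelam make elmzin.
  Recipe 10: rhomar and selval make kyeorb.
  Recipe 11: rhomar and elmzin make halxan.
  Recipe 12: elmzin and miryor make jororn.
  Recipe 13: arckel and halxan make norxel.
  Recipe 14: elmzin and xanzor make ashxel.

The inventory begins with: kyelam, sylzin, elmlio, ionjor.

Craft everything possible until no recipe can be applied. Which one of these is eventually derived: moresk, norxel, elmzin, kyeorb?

kyelam and ionjor and elmlio → arckel (Recipe 8).
Using Recipe 7, sylzin and arckel make miryor.
miryor and elmlio → rhomar (Recipe 2).
miryor and elmlio → xanzor (Recipe 5).
xanzor and rhomar → selval (Recipe 1).
Using Recipe 10, rhomar and selval make kyeorb.
norxel would need arckel and halxan (Recipe 13), but halxan is never obtained. elmzin would need halxan and kyelam (Recipe 9), but halxan is never obtained. moresk would need elmzin and elmlio (Recipe 3), but elmzin is never obtained.

kyeorb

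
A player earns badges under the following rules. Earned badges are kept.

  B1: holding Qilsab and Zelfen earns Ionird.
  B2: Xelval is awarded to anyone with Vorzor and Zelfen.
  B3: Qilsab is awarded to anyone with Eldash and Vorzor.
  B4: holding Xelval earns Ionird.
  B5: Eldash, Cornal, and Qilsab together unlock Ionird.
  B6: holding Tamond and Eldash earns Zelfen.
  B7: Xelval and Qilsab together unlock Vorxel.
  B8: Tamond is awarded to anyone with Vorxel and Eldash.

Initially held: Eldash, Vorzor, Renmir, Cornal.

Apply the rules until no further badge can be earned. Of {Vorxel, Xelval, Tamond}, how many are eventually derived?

0

Vorxel would need Xelval and Qilsab (B7), but Xelval is never earned.
Xelval would need Vorzor and Zelfen (B2), but Zelfen is never earned.
Tamond would need Vorxel and Eldash (B8), but Vorxel is never earned.
None of the 3 are reached.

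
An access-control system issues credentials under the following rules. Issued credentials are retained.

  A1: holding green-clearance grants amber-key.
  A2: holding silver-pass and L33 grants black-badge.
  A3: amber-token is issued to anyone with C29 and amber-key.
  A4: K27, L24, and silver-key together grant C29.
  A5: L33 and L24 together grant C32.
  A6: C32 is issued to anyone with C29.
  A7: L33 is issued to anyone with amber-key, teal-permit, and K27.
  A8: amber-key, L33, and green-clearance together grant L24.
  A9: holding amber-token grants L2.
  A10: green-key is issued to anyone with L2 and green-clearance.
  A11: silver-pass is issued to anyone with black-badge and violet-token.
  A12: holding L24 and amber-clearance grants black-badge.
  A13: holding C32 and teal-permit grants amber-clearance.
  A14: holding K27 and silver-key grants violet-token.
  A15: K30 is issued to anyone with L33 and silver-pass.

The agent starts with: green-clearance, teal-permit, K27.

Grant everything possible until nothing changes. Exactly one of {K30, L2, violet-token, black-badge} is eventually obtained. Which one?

Holding green-clearance grants amber-key (A1).
Holding amber-key, teal-permit, and K27 grants L33 (A7).
Holding amber-key, L33, and green-clearance grants L24 (A8).
Holding L33 and L24 grants C32 (A5).
Holding C32 and teal-permit grants amber-clearance (A13).
Holding L24 and amber-clearance grants black-badge (A12).
violet-token would need K27 and silver-key (A14), but silver-key is never granted. L2 would need amber-token (A9), but amber-token is never granted. K30 would need L33 and silver-pass (A15), but silver-pass is never granted.

black-badge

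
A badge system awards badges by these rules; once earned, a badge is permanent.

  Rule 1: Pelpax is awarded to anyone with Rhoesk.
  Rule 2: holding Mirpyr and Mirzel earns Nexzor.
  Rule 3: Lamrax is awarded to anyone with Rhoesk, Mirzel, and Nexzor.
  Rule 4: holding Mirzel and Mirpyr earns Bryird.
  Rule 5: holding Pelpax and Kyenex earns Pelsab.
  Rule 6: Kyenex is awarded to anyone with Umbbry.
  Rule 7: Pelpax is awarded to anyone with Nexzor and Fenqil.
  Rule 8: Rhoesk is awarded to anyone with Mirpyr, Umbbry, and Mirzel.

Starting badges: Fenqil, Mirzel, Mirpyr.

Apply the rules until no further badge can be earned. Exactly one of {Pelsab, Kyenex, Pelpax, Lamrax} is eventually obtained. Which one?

Pelpax

With Mirpyr and Mirzel, Nexzor is earned (Rule 2).
With Nexzor and Fenqil, Pelpax is earned (Rule 7).
Pelsab would need Pelpax and Kyenex (Rule 5), but Kyenex is never earned. Lamrax would need Rhoesk, Mirzel, and Nexzor (Rule 3), but Rhoesk is never earned. Kyenex would need Umbbry (Rule 6), but Umbbry is never earned.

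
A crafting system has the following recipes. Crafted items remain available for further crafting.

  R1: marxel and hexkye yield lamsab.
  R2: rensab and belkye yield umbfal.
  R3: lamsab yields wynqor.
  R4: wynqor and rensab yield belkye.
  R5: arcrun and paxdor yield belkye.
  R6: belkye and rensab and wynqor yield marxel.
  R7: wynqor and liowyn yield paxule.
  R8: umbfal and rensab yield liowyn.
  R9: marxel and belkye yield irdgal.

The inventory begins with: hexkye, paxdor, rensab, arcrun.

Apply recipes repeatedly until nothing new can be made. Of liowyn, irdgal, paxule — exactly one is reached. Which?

liowyn

Using R5, arcrun and paxdor make belkye.
Using R2, rensab and belkye make umbfal.
Using R8, umbfal and rensab make liowyn.
irdgal would need marxel and belkye (R9), but marxel is never obtained. paxule would need wynqor and liowyn (R7), but wynqor is never obtained.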